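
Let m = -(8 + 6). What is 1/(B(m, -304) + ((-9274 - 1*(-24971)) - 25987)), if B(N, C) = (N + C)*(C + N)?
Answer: 1/90834 ≈ 1.1009e-5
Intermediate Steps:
m = -14 (m = -1*14 = -14)
B(N, C) = (C + N)**2 (B(N, C) = (C + N)*(C + N) = (C + N)**2)
1/(B(m, -304) + ((-9274 - 1*(-24971)) - 25987)) = 1/((-304 - 14)**2 + ((-9274 - 1*(-24971)) - 25987)) = 1/((-318)**2 + ((-9274 + 24971) - 25987)) = 1/(101124 + (15697 - 25987)) = 1/(101124 - 10290) = 1/90834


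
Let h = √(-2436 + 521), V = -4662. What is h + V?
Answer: -4662 + I*√1915 ≈ -4662.0 + 43.761*I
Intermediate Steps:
h = I*√1915 (h = √(-1915) = I*√1915 ≈ 43.761*I)
h + V = I*√1915 - 4662 = -4662 + I*√1915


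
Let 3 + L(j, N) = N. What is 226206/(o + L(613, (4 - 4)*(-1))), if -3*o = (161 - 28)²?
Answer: -339309/8849 ≈ -38.344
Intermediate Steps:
L(j, N) = -3 + N
o = -17689/3 (o = -(161 - 28)²/3 = -⅓*133² = -⅓*17689 = -17689/3 ≈ -5896.3)
226206/(o + L(613, (4 - 4)*(-1))) = 226206/(-17689/3 + (-3 + (4 - 4)*(-1))) = 226206/(-17689/3 + (-3 + 0*(-1))) = 226206/(-17689/3 + (-3 + 0)) = 226206/(-17689/3 - 3) = 226206/(-17698/3) = 226206*(-3/17698) = -339309/8849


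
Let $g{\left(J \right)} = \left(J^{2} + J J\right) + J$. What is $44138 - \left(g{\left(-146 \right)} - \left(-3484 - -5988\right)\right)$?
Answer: $4156$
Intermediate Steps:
$g{\left(J \right)} = J + 2 J^{2}$ ($g{\left(J \right)} = \left(J^{2} + J^{2}\right) + J = 2 J^{2} + J = J + 2 J^{2}$)
$44138 - \left(g{\left(-146 \right)} - \left(-3484 - -5988\right)\right) = 44138 - \left(- 146 \left(1 + 2 \left(-146\right)\right) - \left(-3484 - -5988\right)\right) = 44138 - \left(- 146 \left(1 - 292\right) - \left(-3484 + 5988\right)\right) = 44138 - \left(\left(-146\right) \left(-291\right) - 2504\right) = 44138 - \left(42486 - 2504\right) = 44138 - 39982 = 4156$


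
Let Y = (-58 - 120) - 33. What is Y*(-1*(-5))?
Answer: -1055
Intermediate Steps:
Y = -211 (Y = -178 - 33 = -211)
Y*(-1*(-5)) = -(-211)*(-5) = -211*5 = -1055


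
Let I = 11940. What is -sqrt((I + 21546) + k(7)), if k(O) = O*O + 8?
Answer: -3*sqrt(3727) ≈ -183.15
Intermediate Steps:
k(O) = 8 + O**2 (k(O) = O**2 + 8 = 8 + O**2)
-sqrt((I + 21546) + k(7)) = -sqrt((11940 + 21546) + (8 + 7**2)) = -sqrt(33486 + (8 + 49)) = -sqrt(33486 + 57) = -sqrt(33543) = -3*sqrt(3727)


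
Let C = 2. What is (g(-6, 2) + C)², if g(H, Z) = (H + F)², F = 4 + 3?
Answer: 9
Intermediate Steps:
F = 7
g(H, Z) = (7 + H)² (g(H, Z) = (H + 7)² = (7 + H)²)
(g(-6, 2) + C)² = ((7 - 6)² + 2)² = (1² + 2)² = (1 + 2)² = 3² = 9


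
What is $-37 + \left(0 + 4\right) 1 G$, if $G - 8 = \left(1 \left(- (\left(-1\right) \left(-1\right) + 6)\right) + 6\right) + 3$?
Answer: $3$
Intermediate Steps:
$G = 10$ ($G = 8 + \left(\left(1 \left(- (\left(-1\right) \left(-1\right) + 6)\right) + 6\right) + 3\right) = 8 + \left(\left(1 \left(- (1 + 6)\right) + 6\right) + 3\right) = 8 + \left(\left(1 \left(\left(-1\right) 7\right) + 6\right) + 3\right) = 8 + \left(\left(1 \left(-7\right) + 6\right) + 3\right) = 8 + \left(\left(-7 + 6\right) + 3\right) = 8 + \left(-1 + 3\right) = 8 + 2 = 10$)
$-37 + \left(0 + 4\right) 1 G = -37 + \left(0 + 4\right) 1 \cdot 10 = -37 + 4 \cdot 1 \cdot 10 = -37 + 4 \cdot 10 = -37 + 40 = 3$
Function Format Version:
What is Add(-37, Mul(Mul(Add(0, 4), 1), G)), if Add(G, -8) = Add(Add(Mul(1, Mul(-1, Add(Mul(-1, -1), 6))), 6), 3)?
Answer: 3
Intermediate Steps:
G = 10 (G = Add(8, Add(Add(Mul(1, Mul(-1, Add(Mul(-1, -1), 6))), 6), 3)) = Add(8, Add(Add(Mul(1, Mul(-1, Add(1, 6))), 6), 3)) = Add(8, Add(Add(Mul(1, Mul(-1, 7)), 6), 3)) = Add(8, Add(Add(Mul(1, -7), 6), 3)) = Add(8, Add(Add(-7, 6), 3)) = Add(8, Add(-1, 3)) = Add(8, 2) = 10)
Add(-37, Mul(Mul(Add(0, 4), 1), G)) = Add(-37, Mul(Mul(Add(0, 4), 1), 10)) = Add(-37, Mul(Mul(4, 1), 10)) = Add(-37, Mul(4, 10)) = Add(-37, 40) = 3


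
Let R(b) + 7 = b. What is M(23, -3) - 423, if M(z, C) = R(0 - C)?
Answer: -427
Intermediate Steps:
R(b) = -7 + b
M(z, C) = -7 - C (M(z, C) = -7 + (0 - C) = -7 - C)
M(23, -3) - 423 = (-7 - 1*(-3)) - 423 = (-7 + 3) - 423 = -4 - 423 = -427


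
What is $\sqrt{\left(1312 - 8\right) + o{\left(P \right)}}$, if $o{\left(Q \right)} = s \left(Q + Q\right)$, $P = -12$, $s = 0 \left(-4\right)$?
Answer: $2 \sqrt{326} \approx 36.111$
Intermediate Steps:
$s = 0$
$o{\left(Q \right)} = 0$ ($o{\left(Q \right)} = 0 \left(Q + Q\right) = 0 \cdot 2 Q = 0$)
$\sqrt{\left(1312 - 8\right) + o{\left(P \right)}} = \sqrt{\left(1312 - 8\right) + 0} = \sqrt{1304 + 0} = \sqrt{1304} = 2 \sqrt{326}$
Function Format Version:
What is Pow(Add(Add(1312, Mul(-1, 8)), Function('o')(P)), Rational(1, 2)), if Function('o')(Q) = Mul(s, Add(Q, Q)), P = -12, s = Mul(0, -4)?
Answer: Mul(2, Pow(326, Rational(1, 2))) ≈ 36.111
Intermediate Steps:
s = 0
Function('o')(Q) = 0 (Function('o')(Q) = Mul(0, Add(Q, Q)) = Mul(0, Mul(2, Q)) = 0)
Pow(Add(Add(1312, Mul(-1, 8)), Function('o')(P)), Rational(1, 2)) = Pow(Add(Add(1312, Mul(-1, 8)), 0), Rational(1, 2)) = Pow(Add(Add(1312, -8), 0), Rational(1, 2)) = Pow(Add(1304, 0), Rational(1, 2)) = Pow(1304, Rational(1, 2)) = Mul(2, Pow(326, Rational(1, 2)))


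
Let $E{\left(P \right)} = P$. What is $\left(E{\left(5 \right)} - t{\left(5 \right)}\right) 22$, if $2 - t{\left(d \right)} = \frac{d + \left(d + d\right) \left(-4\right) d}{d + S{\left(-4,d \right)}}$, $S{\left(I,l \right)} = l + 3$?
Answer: $-264$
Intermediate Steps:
$S{\left(I,l \right)} = 3 + l$
$t{\left(d \right)} = 2 - \frac{d - 8 d^{2}}{3 + 2 d}$ ($t{\left(d \right)} = 2 - \frac{d + \left(d + d\right) \left(-4\right) d}{d + \left(3 + d\right)} = 2 - \frac{d + 2 d \left(-4\right) d}{3 + 2 d} = 2 - \frac{d + - 8 d d}{3 + 2 d} = 2 - \frac{d - 8 d^{2}}{3 + 2 d}$)
$\left(E{\left(5 \right)} - t{\left(5 \right)}\right) 22 = \left(5 - \frac{6 + 3 \cdot 5 + 8 \cdot 5^{2}}{3 + 2 \cdot 5}\right) 22 = \left(5 - \frac{6 + 15 + 8 \cdot 25}{3 + 10}\right) 22 = \left(5 - \frac{6 + 15 + 200}{13}\right) 22 = \left(5 - \frac{1}{13} \cdot 221\right) 22 = \left(5 - 17\right) 22 = \left(-12\right) 22 = -264$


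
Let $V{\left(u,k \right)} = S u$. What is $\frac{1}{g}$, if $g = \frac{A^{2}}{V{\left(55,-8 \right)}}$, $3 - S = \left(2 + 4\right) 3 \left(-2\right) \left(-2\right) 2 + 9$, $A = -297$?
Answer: $- \frac{250}{2673} \approx -0.093528$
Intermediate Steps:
$S = -150$ ($S = 3 - \left(\left(2 + 4\right) 3 \left(-2\right) \left(-2\right) 2 + 9\right) = 3 - \left(6 \cdot 3 \cdot 4 \cdot 2 + 9\right) = 3 - \left(18 \cdot 8 + 9\right) = 3 - \left(144 + 9\right) = 3 - 153 = -150$)
$V{\left(u,k \right)} = - 150 u$
$g = - \frac{2673}{250}$ ($g = \frac{\left(-297\right)^{2}}{\left(-150\right) 55} = \frac{88209}{-8250} = 88209 \left(- \frac{1}{8250}\right) = - \frac{2673}{250} \approx -10.692$)
$\frac{1}{g} = \frac{1}{- \frac{2673}{250}} = - \frac{250}{2673}$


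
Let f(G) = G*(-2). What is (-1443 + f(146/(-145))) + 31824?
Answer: 4405537/145 ≈ 30383.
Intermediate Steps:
f(G) = -2*G
(-1443 + f(146/(-145))) + 31824 = (-1443 - 292/(-145)) + 31824 = (-1443 - 292*(-1)/145) + 31824 = (-1443 - 2*(-146/145)) + 31824 = (-1443 + 292/145) + 31824 = -208943/145 + 31824 = 4405537/145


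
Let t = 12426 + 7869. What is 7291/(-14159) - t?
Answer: -287364196/14159 ≈ -20296.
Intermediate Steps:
t = 20295
7291/(-14159) - t = 7291/(-14159) - 1*20295 = 7291*(-1/14159) - 20295 = -7291/14159 - 20295 = -287364196/14159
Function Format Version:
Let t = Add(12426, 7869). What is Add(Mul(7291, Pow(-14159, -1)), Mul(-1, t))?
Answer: Rational(-287364196, 14159) ≈ -20296.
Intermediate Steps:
t = 20295
Add(Mul(7291, Pow(-14159, -1)), Mul(-1, t)) = Add(Mul(7291, Pow(-14159, -1)), Mul(-1, 20295)) = Add(Mul(7291, Rational(-1, 14159)), -20295) = Add(Rational(-7291, 14159), -20295) = Rational(-287364196, 14159)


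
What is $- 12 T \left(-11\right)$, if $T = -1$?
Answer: $-132$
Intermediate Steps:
$- 12 T \left(-11\right) = \left(-12\right) \left(-1\right) \left(-11\right) = 12 \left(-11\right) = -132$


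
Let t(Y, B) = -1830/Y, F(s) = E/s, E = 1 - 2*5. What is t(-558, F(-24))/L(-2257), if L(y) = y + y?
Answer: -5/6882 ≈ -0.00072653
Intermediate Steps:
L(y) = 2*y
E = -9 (E = 1 - 1*10 = 1 - 10 = -9)
F(s) = -9/s
t(-558, F(-24))/L(-2257) = (-1830/(-558))/((2*(-2257))) = -1830*(-1/558)/(-4514) = (305/93)*(-1/4514) = -5/6882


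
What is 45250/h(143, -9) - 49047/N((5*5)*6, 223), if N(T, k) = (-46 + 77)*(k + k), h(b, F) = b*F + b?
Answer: -170434067/3954236 ≈ -43.102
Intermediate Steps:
h(b, F) = b + F*b (h(b, F) = F*b + b = b + F*b)
N(T, k) = 62*k (N(T, k) = 31*(2*k) = 62*k)
45250/h(143, -9) - 49047/N((5*5)*6, 223) = 45250/((143*(1 - 9))) - 49047/(62*223) = 45250/((143*(-8))) - 49047/13826 = 45250/(-1144) - 49047*1/13826 = 45250*(-1/1144) - 49047/13826 = -22625/572 - 49047/13826 = -170434067/3954236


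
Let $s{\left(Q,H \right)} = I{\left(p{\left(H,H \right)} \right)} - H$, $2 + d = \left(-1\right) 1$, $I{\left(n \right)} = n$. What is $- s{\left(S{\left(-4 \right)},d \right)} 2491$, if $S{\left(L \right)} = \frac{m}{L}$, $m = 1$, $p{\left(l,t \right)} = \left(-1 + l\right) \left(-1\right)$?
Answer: $-17437$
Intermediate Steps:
$p{\left(l,t \right)} = 1 - l$
$d = -3$ ($d = -2 - 1 = -3$)
$S{\left(L \right)} = \frac{1}{L}$ ($S{\left(L \right)} = 1 \frac{1}{L} = \frac{1}{L}$)
$s{\left(Q,H \right)} = 1 - 2 H$ ($s{\left(Q,H \right)} = \left(1 - H\right) - H = 1 - 2 H$)
$- s{\left(S{\left(-4 \right)},d \right)} 2491 = - \left(1 - -6\right) 2491 = - \left(1 + 6\right) 2491 = - 7 \cdot 2491 = \left(-1\right) 17437 = -17437$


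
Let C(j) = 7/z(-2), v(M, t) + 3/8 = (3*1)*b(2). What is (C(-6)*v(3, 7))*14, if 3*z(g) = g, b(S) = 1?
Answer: -3087/8 ≈ -385.88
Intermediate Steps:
v(M, t) = 21/8 (v(M, t) = -3/8 + (3*1)*1 = -3/8 + 3*1 = -3/8 + 3 = 21/8)
z(g) = g/3
C(j) = -21/2 (C(j) = 7/(((⅓)*(-2))) = 7/(-⅔) = 7*(-3/2) = -21/2)
(C(-6)*v(3, 7))*14 = -21/2*21/8*14 = -441/16*14 = -3087/8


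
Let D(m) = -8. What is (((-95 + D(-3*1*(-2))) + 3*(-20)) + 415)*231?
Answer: 58212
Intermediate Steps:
(((-95 + D(-3*1*(-2))) + 3*(-20)) + 415)*231 = (((-95 - 8) + 3*(-20)) + 415)*231 = ((-103 - 60) + 415)*231 = (-163 + 415)*231 = 252*231 = 58212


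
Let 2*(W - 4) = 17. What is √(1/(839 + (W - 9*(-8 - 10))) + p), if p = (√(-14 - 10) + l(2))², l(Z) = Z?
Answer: √(-82170526 + 32869832*I*√6)/2027 ≈ 2.0 + 4.8989*I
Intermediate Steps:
W = 25/2 (W = 4 + (½)*17 = 4 + 17/2 = 25/2 ≈ 12.500)
p = (2 + 2*I*√6)² (p = (√(-14 - 10) + 2)² = (√(-24) + 2)² = (2*I*√6 + 2)² = (2 + 2*I*√6)² ≈ -20.0 + 19.596*I)
√(1/(839 + (W - 9*(-8 - 10))) + p) = √(1/(839 + (25/2 - 9*(-8 - 10))) + (-20 + 8*I*√6)) = √(1/(839 + (25/2 - 9*(-18))) + (-20 + 8*I*√6)) = √(1/(839 + (25/2 + 162)) + (-20 + 8*I*√6)) = √(1/(839 + 349/2) + (-20 + 8*I*√6)) = √(1/(2027/2) + (-20 + 8*I*√6)) = √(2/2027 + (-20 + 8*I*√6)) = √(-40538/2027 + 8*I*√6)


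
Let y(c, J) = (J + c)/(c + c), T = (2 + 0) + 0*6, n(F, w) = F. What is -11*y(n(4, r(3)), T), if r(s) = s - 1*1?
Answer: -33/4 ≈ -8.2500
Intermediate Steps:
r(s) = -1 + s (r(s) = s - 1 = -1 + s)
T = 2 (T = 2 + 0 = 2)
y(c, J) = (J + c)/(2*c) (y(c, J) = (J + c)/((2*c)) = (J + c)*(1/(2*c)) = (J + c)/(2*c))
-11*y(n(4, r(3)), T) = -11*(2 + 4)/(2*4) = -11*6/(2*4) = -11*3/4 = -33/4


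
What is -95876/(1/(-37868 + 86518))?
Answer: -4664367400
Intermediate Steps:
-95876/(1/(-37868 + 86518)) = -95876/(1/48650) = -95876/1/48650 = -95876*48650 = -4664367400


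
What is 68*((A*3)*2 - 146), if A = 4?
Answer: -8296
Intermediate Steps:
68*((A*3)*2 - 146) = 68*((4*3)*2 - 146) = 68*(12*2 - 146) = 68*(24 - 146) = 68*(-122) = -8296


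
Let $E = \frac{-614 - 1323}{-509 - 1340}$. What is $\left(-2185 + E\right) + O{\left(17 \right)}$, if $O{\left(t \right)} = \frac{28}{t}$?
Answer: $- \frac{68596404}{31433} \approx -2182.3$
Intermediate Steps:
$E = \frac{1937}{1849}$ ($E = - \frac{1937}{-1849} = \left(-1937\right) \left(- \frac{1}{1849}\right) = \frac{1937}{1849} \approx 1.0476$)
$\left(-2185 + E\right) + O{\left(17 \right)} = \left(-2185 + \frac{1937}{1849}\right) + \frac{28}{17} = - \frac{4038128}{1849} + 28 \cdot \frac{1}{17} = - \frac{4038128}{1849} + \frac{28}{17} = - \frac{68596404}{31433}$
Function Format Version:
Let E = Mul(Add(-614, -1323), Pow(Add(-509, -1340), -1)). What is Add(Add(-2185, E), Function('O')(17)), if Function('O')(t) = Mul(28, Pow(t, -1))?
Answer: Rational(-68596404, 31433) ≈ -2182.3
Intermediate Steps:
E = Rational(1937, 1849) (E = Mul(-1937, Pow(-1849, -1)) = Mul(-1937, Rational(-1, 1849)) = Rational(1937, 1849) ≈ 1.0476)
Add(Add(-2185, E), Function('O')(17)) = Add(Add(-2185, Rational(1937, 1849)), Mul(28, Pow(17, -1))) = Add(Rational(-4038128, 1849), Mul(28, Rational(1, 17))) = Add(Rational(-4038128, 1849), Rational(28, 17)) = Rational(-68596404, 31433)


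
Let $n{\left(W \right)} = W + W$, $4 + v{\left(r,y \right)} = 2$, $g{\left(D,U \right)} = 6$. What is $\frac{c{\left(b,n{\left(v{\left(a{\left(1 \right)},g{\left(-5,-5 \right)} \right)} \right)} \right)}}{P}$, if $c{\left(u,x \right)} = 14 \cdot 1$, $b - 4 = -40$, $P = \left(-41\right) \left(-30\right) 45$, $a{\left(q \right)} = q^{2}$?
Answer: $\frac{7}{27675} \approx 0.00025294$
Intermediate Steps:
$v{\left(r,y \right)} = -2$ ($v{\left(r,y \right)} = -4 + 2 = -2$)
$n{\left(W \right)} = 2 W$
$P = 55350$ ($P = 1230 \cdot 45 = 55350$)
$b = -36$ ($b = 4 - 40 = -36$)
$c{\left(u,x \right)} = 14$
$\frac{c{\left(b,n{\left(v{\left(a{\left(1 \right)},g{\left(-5,-5 \right)} \right)} \right)} \right)}}{P} = \frac{14}{55350} = 14 \cdot \frac{1}{55350} = \frac{7}{27675}$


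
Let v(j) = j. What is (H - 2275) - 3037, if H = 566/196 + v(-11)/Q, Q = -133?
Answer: -9885413/1862 ≈ -5309.0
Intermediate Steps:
H = 5531/1862 (H = 566/196 - 11/(-133) = 566*(1/196) - 11*(-1/133) = 283/98 + 11/133 = 5531/1862 ≈ 2.9705)
(H - 2275) - 3037 = (5531/1862 - 2275) - 3037 = -4230519/1862 - 3037 = -9885413/1862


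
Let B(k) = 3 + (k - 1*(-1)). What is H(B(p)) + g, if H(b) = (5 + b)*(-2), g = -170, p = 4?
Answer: -196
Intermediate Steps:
B(k) = 4 + k (B(k) = 3 + (k + 1) = 3 + (1 + k) = 4 + k)
H(b) = -10 - 2*b
H(B(p)) + g = (-10 - 2*(4 + 4)) - 170 = (-10 - 2*8) - 170 = (-10 - 16) - 170 = -26 - 170 = -196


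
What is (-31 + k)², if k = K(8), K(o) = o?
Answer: 529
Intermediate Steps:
k = 8
(-31 + k)² = (-31 + 8)² = (-23)² = 529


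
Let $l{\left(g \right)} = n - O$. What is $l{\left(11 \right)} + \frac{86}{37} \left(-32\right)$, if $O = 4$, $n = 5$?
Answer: $- \frac{2715}{37} \approx -73.378$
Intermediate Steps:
$l{\left(g \right)} = 1$ ($l{\left(g \right)} = 5 - 4 = 1$)
$l{\left(11 \right)} + \frac{86}{37} \left(-32\right) = 1 + \frac{86}{37} \left(-32\right) = 1 - \frac{2752}{37} = - \frac{2715}{37}$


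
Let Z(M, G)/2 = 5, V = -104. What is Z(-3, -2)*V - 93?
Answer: -1133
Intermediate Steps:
Z(M, G) = 10 (Z(M, G) = 2*5 = 10)
Z(-3, -2)*V - 93 = 10*(-104) - 93 = -1040 - 93 = -1133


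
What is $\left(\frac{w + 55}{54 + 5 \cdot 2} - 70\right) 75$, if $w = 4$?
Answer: $- \frac{331575}{64} \approx -5180.9$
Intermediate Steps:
$\left(\frac{w + 55}{54 + 5 \cdot 2} - 70\right) 75 = \left(\frac{4 + 55}{54 + 5 \cdot 2} - 70\right) 75 = \left(\frac{59}{54 + 10} - 70\right) 75 = \left(\frac{59}{64} - 70\right) 75 = \left(- \frac{4421}{64}\right) 75 = - \frac{331575}{64}$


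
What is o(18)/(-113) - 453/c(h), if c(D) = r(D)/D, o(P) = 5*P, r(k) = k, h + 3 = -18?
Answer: -51279/113 ≈ -453.80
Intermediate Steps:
h = -21 (h = -3 - 18 = -21)
c(D) = 1 (c(D) = D/D = 1)
o(18)/(-113) - 453/c(h) = (5*18)/(-113) - 453/1 = 90*(-1/113) - 453*1 = -90/113 - 453 = -51279/113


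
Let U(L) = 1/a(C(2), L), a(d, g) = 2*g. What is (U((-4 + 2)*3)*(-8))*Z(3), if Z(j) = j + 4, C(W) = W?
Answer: 14/3 ≈ 4.6667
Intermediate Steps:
U(L) = 1/(2*L)
Z(j) = 4 + j
(U((-4 + 2)*3)*(-8))*Z(3) = ((1/(2*(((-4 + 2)*3))))*(-8))*(4 + 3) = ((1/(2*((-2*3))))*(-8))*7 = (((½)/(-6))*(-8))*7 = (((½)*(-⅙))*(-8))*7 = -1/12*(-8)*7 = (⅔)*7 = 14/3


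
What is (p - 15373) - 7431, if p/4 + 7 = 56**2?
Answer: -10288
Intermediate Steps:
p = 12516 (p = -28 + 4*56**2 = -28 + 4*3136 = -28 + 12544 = 12516)
(p - 15373) - 7431 = (12516 - 15373) - 7431 = -2857 - 7431 = -10288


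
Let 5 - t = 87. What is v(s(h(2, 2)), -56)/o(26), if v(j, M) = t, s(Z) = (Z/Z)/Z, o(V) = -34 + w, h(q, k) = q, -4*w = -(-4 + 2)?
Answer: 164/69 ≈ 2.3768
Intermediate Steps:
w = -1/2 (w = -(-1)*(-4 + 2)/4 = -(-1)*(-2)/4 = -1/4*2 = -1/2 ≈ -0.50000)
o(V) = -69/2 (o(V) = -34 - 1/2 = -69/2)
t = -82 (t = 5 - 1*87 = 5 - 87 = -82)
s(Z) = 1/Z
v(j, M) = -82
v(s(h(2, 2)), -56)/o(26) = -82/(-69/2) = -82*(-2/69) = 164/69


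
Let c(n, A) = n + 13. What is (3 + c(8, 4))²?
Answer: 576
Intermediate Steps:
c(n, A) = 13 + n
(3 + c(8, 4))² = (3 + (13 + 8))² = (3 + 21)² = 24² = 576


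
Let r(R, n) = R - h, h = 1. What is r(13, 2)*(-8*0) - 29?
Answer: -29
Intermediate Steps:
r(R, n) = -1 + R (r(R, n) = R - 1*1 = R - 1 = -1 + R)
r(13, 2)*(-8*0) - 29 = (-1 + 13)*(-8*0) - 29 = 12*0 - 29 = 0 - 29 = -29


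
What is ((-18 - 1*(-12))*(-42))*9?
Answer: 2268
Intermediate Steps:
((-18 - 1*(-12))*(-42))*9 = ((-18 + 12)*(-42))*9 = -6*(-42)*9 = 252*9 = 2268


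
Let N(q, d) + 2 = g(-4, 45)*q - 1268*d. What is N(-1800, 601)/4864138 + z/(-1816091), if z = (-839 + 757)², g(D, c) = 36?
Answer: -767188814541/4416858622279 ≈ -0.17370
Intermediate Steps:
N(q, d) = -2 - 1268*d + 36*q (N(q, d) = -2 + (36*q - 1268*d) = -2 + (-1268*d + 36*q) = -2 - 1268*d + 36*q)
z = 6724 (z = (-82)² = 6724)
N(-1800, 601)/4864138 + z/(-1816091) = (-2 - 1268*601 + 36*(-1800))/4864138 + 6724/(-1816091) = (-2 - 762068 - 64800)*(1/4864138) + 6724*(-1/1816091) = -826870*1/4864138 - 6724/1816091 = -413435/2432069 - 6724/1816091 = -767188814541/4416858622279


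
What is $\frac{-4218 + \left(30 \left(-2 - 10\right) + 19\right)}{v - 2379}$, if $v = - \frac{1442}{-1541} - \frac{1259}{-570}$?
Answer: $\frac{4004488830}{2086880171} \approx 1.9189$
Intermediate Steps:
$v = \frac{2762059}{878370}$ ($v = \left(-1442\right) \left(- \frac{1}{1541}\right) - - \frac{1259}{570} = \frac{1442}{1541} + \frac{1259}{570} = \frac{2762059}{878370} \approx 3.1445$)
$\frac{-4218 + \left(30 \left(-2 - 10\right) + 19\right)}{v - 2379} = \frac{-4218 + \left(30 \left(-2 - 10\right) + 19\right)}{\frac{2762059}{878370} - 2379} = \frac{-4218 + \left(30 \left(-2 - 10\right) + 19\right)}{- \frac{2086880171}{878370}} = \left(-4218 + \left(30 \left(-12\right) + 19\right)\right) \left(- \frac{878370}{2086880171}\right) = \left(-4218 + \left(-360 + 19\right)\right) \left(- \frac{878370}{2086880171}\right) = \left(-4218 - 341\right) \left(- \frac{878370}{2086880171}\right) = \left(-4559\right) \left(- \frac{878370}{2086880171}\right) = \frac{4004488830}{2086880171}$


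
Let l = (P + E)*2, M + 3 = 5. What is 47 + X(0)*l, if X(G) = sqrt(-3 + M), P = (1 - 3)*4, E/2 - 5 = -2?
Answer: 47 - 4*I ≈ 47.0 - 4.0*I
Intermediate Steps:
E = 6 (E = 10 + 2*(-2) = 10 - 4 = 6)
M = 2 (M = -3 + 5 = 2)
P = -8 (P = -2*4 = -8)
X(G) = I (X(G) = sqrt(-3 + 2) = sqrt(-1) = I)
l = -4 (l = (-8 + 6)*2 = -2*2 = -4)
47 + X(0)*l = 47 + I*(-4) = 47 - 4*I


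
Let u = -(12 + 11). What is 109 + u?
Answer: 86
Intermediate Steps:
u = -23 (u = -1*23 = -23)
109 + u = 109 - 23 = 86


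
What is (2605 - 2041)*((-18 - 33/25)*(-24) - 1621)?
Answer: -16318212/25 ≈ -6.5273e+5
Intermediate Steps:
(2605 - 2041)*((-18 - 33/25)*(-24) - 1621) = 564*((-18 - 33*1/25)*(-24) - 1621) = 564*((-18 - 33/25)*(-24) - 1621) = 564*(-483/25*(-24) - 1621) = 564*(11592/25 - 1621) = 564*(-28933/25) = -16318212/25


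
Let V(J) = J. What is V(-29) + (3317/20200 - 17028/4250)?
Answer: -56390367/1717000 ≈ -32.842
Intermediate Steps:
V(-29) + (3317/20200 - 17028/4250) = -29 + (3317/20200 - 17028/4250) = -29 + (3317*(1/20200) - 17028*1/4250) = -29 + (3317/20200 - 8514/2125) = -29 - 6597367/1717000 = -56390367/1717000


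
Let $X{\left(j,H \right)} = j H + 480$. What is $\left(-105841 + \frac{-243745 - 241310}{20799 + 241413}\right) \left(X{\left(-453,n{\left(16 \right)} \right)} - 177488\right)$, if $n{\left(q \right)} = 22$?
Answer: $\frac{864856505831663}{43702} \approx 1.979 \cdot 10^{10}$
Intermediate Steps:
$X{\left(j,H \right)} = 480 + H j$ ($X{\left(j,H \right)} = H j + 480 = 480 + H j$)
$\left(-105841 + \frac{-243745 - 241310}{20799 + 241413}\right) \left(X{\left(-453,n{\left(16 \right)} \right)} - 177488\right) = \left(-105841 + \frac{-243745 - 241310}{20799 + 241413}\right) \left(\left(480 + 22 \left(-453\right)\right) - 177488\right) = \left(-105841 - \frac{485055}{262212}\right) \left(\left(480 - 9966\right) - 177488\right) = \left(-105841 - \frac{161685}{87404}\right) \left(-9486 - 177488\right) = \left(-105841 - \frac{161685}{87404}\right) \left(-186974\right) = \left(- \frac{9251088449}{87404}\right) \left(-186974\right) = \frac{864856505831663}{43702}$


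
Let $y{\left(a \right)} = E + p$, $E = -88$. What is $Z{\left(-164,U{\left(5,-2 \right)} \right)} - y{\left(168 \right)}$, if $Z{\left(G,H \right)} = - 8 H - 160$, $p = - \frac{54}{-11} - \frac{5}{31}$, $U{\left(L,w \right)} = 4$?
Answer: $- \frac{37083}{341} \approx -108.75$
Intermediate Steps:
$p = \frac{1619}{341}$ ($p = \left(-54\right) \left(- \frac{1}{11}\right) - \frac{5}{31} = \frac{54}{11} - \frac{5}{31} = \frac{1619}{341} \approx 4.7478$)
$Z{\left(G,H \right)} = -160 - 8 H$
$y{\left(a \right)} = - \frac{28389}{341}$ ($y{\left(a \right)} = -88 + \frac{1619}{341} = - \frac{28389}{341}$)
$Z{\left(-164,U{\left(5,-2 \right)} \right)} - y{\left(168 \right)} = \left(-160 - 32\right) - - \frac{28389}{341} = \left(-160 - 32\right) + \frac{28389}{341} = -192 + \frac{28389}{341} = - \frac{37083}{341}$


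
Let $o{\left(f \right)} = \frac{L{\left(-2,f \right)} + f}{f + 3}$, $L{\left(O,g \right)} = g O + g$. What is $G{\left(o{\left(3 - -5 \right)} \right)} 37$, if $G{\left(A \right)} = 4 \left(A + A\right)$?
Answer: $0$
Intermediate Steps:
$L{\left(O,g \right)} = g + O g$ ($L{\left(O,g \right)} = O g + g = g + O g$)
$o{\left(f \right)} = 0$ ($o{\left(f \right)} = \frac{f \left(1 - 2\right) + f}{f + 3} = \frac{f \left(-1\right) + f}{3 + f} = \frac{- f + f}{3 + f} = \frac{0}{3 + f} = 0$)
$G{\left(A \right)} = 8 A$ ($G{\left(A \right)} = 4 \cdot 2 A = 8 A$)
$G{\left(o{\left(3 - -5 \right)} \right)} 37 = 8 \cdot 0 \cdot 37 = 0 \cdot 37 = 0$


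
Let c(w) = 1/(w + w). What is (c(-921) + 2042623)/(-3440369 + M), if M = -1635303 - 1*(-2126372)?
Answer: -752502313/1086522120 ≈ -0.69258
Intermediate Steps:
c(w) = 1/(2*w)
M = 491069 (M = -1635303 + 2126372 = 491069)
(c(-921) + 2042623)/(-3440369 + M) = ((½)/(-921) + 2042623)/(-3440369 + 491069) = ((½)*(-1/921) + 2042623)/(-2949300) = (-1/1842 + 2042623)*(-1/2949300) = (3762511565/1842)*(-1/2949300) = -752502313/1086522120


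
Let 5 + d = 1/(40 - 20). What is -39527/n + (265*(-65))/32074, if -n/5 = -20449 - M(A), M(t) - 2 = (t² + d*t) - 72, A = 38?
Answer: -894598503/991311118 ≈ -0.90244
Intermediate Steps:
d = -99/20 (d = -5 + 1/(40 - 20) = -5 + 1/20 = -99/20 ≈ -4.9500)
M(t) = -70 + t² - 99*t/20 (M(t) = 2 + ((t² - 99*t/20) - 72) = 2 + (-72 + t² - 99*t/20) = -70 + t² - 99*t/20)
n = 216349/2 (n = -5*(-20449 - (-70 + 38² - 99/20*38)) = -5*(-20449 - (-70 + 1444 - 1881/10)) = -5*(-20449 - 1*11859/10) = -5*(-20449 - 11859/10) = -5*(-216349/10) = 216349/2 ≈ 1.0817e+5)
-39527/n + (265*(-65))/32074 = -39527/216349/2 + (265*(-65))/32074 = -39527*2/216349 - 17225*1/32074 = -79054/216349 - 17225/32074 = -894598503/991311118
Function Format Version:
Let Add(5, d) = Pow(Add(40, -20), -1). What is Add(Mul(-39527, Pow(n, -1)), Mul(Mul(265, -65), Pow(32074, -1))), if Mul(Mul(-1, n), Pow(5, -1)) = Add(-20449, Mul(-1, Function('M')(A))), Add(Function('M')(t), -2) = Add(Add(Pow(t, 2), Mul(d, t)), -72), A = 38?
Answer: Rational(-894598503, 991311118) ≈ -0.90244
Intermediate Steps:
d = Rational(-99, 20) (d = Add(-5, Pow(Add(40, -20), -1)) = Add(-5, Pow(20, -1)) = Add(-5, Rational(1, 20)) = Rational(-99, 20) ≈ -4.9500)
Function('M')(t) = Add(-70, Pow(t, 2), Mul(Rational(-99, 20), t)) (Function('M')(t) = Add(2, Add(Add(Pow(t, 2), Mul(Rational(-99, 20), t)), -72)) = Add(2, Add(-72, Pow(t, 2), Mul(Rational(-99, 20), t))) = Add(-70, Pow(t, 2), Mul(Rational(-99, 20), t)))
n = Rational(216349, 2) (n = Mul(-5, Add(-20449, Mul(-1, Add(-70, Pow(38, 2), Mul(Rational(-99, 20), 38))))) = Mul(-5, Add(-20449, Mul(-1, Add(-70, 1444, Rational(-1881, 10))))) = Mul(-5, Add(-20449, Mul(-1, Rational(11859, 10)))) = Mul(-5, Add(-20449, Rational(-11859, 10))) = Mul(-5, Rational(-216349, 10)) = Rational(216349, 2) ≈ 1.0817e+5)
Add(Mul(-39527, Pow(n, -1)), Mul(Mul(265, -65), Pow(32074, -1))) = Add(Mul(-39527, Pow(Rational(216349, 2), -1)), Mul(Mul(265, -65), Pow(32074, -1))) = Add(Mul(-39527, Rational(2, 216349)), Mul(-17225, Rational(1, 32074))) = Add(Rational(-79054, 216349), Rational(-17225, 32074)) = Rational(-894598503, 991311118)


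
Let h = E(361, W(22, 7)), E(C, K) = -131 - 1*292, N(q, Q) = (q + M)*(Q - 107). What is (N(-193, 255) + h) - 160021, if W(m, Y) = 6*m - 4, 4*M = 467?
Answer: -171729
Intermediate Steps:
M = 467/4 (M = (¼)*467 = 467/4 ≈ 116.75)
W(m, Y) = -4 + 6*m
N(q, Q) = (-107 + Q)*(467/4 + q) (N(q, Q) = (q + 467/4)*(Q - 107) = (467/4 + q)*(-107 + Q) = (-107 + Q)*(467/4 + q))
E(C, K) = -423 (E(C, K) = -131 - 292 = -423)
h = -423
(N(-193, 255) + h) - 160021 = ((-49969/4 - 107*(-193) + (467/4)*255 + 255*(-193)) - 423) - 160021 = ((-49969/4 + 20651 + 119085/4 - 49215) - 423) - 160021 = (-11285 - 423) - 160021 = -11708 - 160021 = -171729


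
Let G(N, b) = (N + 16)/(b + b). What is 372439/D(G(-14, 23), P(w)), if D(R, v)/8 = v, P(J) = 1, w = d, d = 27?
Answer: 372439/8 ≈ 46555.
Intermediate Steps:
w = 27
G(N, b) = (16 + N)/(2*b) (G(N, b) = (16 + N)/((2*b)) = (16 + N)*(1/(2*b)) = (16 + N)/(2*b))
D(R, v) = 8*v
372439/D(G(-14, 23), P(w)) = 372439/((8*1)) = 372439/8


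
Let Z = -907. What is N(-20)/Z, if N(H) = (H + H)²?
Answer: -1600/907 ≈ -1.7641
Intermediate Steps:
N(H) = 4*H² (N(H) = (2*H)² = 4*H²)
N(-20)/Z = (4*(-20)²)/(-907) = (4*400)*(-1/907) = 1600*(-1/907) = -1600/907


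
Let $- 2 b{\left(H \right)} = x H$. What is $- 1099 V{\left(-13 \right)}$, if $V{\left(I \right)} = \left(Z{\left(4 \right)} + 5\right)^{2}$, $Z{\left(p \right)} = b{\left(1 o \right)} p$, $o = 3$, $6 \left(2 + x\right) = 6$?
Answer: $-132979$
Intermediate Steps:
$x = -1$ ($x = -2 + \frac{1}{6} \cdot 6 = -2 + 1 = -1$)
$b{\left(H \right)} = \frac{H}{2}$ ($b{\left(H \right)} = - \frac{\left(-1\right) H}{2} = \frac{H}{2}$)
$Z{\left(p \right)} = \frac{3 p}{2}$ ($Z{\left(p \right)} = \frac{1 \cdot 3}{2} p = \frac{1}{2} \cdot 3 p = \frac{3 p}{2}$)
$V{\left(I \right)} = 121$ ($V{\left(I \right)} = \left(\frac{3}{2} \cdot 4 + 5\right)^{2} = \left(6 + 5\right)^{2} = 11^{2} = 121$)
$- 1099 V{\left(-13 \right)} = \left(-1099\right) 121 = -132979$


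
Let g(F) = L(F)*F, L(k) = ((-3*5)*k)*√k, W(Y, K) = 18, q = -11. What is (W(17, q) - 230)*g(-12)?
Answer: 915840*I*√3 ≈ 1.5863e+6*I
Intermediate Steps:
L(k) = -15*k^(3/2) (L(k) = (-15*k)*√k = -15*k^(3/2))
g(F) = -15*F^(5/2) (g(F) = (-15*F^(3/2))*F = -15*F^(5/2))
(W(17, q) - 230)*g(-12) = (18 - 230)*(-4320*I*√3) = -(-3180)*288*I*√3 = -(-915840)*I*√3 = 915840*I*√3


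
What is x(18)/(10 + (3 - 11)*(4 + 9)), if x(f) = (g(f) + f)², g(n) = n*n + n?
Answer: -64800/47 ≈ -1378.7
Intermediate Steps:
g(n) = n + n² (g(n) = n² + n = n + n²)
x(f) = (f + f*(1 + f))² (x(f) = (f*(1 + f) + f)² = (f + f*(1 + f))²)
x(18)/(10 + (3 - 11)*(4 + 9)) = (18²*(2 + 18)²)/(10 + (3 - 11)*(4 + 9)) = (324*20²)/(10 - 8*13) = (324*400)/(10 - 104) = 129600/(-94) = -1/94*129600 = -64800/47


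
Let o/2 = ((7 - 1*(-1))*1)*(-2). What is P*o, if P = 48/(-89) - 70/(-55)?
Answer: -22976/979 ≈ -23.469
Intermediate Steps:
o = -32 (o = 2*(((7 - 1*(-1))*1)*(-2)) = 2*(((7 + 1)*1)*(-2)) = 2*((8*1)*(-2)) = 2*(8*(-2)) = 2*(-16) = -32)
P = 718/979 (P = 48*(-1/89) - 70*(-1/55) = -48/89 + 14/11 = 718/979 ≈ 0.73340)
P*o = (718/979)*(-32) = -22976/979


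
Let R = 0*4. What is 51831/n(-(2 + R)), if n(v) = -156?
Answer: -1329/4 ≈ -332.25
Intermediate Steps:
R = 0
51831/n(-(2 + R)) = 51831/(-156) = 51831*(-1/156) = -1329/4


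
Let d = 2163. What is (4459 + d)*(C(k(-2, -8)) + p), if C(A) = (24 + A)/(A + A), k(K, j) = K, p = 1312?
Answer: 8651643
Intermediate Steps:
C(A) = (24 + A)/(2*A) (C(A) = (24 + A)/((2*A)) = (24 + A)*(1/(2*A)) = (24 + A)/(2*A))
(4459 + d)*(C(k(-2, -8)) + p) = (4459 + 2163)*((½)*(24 - 2)/(-2) + 1312) = 6622*((½)*(-½)*22 + 1312) = 6622*(-11/2 + 1312) = 6622*(2613/2) = 8651643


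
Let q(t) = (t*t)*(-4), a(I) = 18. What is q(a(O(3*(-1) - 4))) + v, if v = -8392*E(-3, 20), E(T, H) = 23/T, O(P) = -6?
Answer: 189128/3 ≈ 63043.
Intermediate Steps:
v = 193016/3 (v = -193016/(-3) = -193016*(-1)/3 = -8392*(-23/3) = 193016/3 ≈ 64339.)
q(t) = -4*t² (q(t) = t²*(-4) = -4*t²)
q(a(O(3*(-1) - 4))) + v = -4*18² + 193016/3 = -4*324 + 193016/3 = -1296 + 193016/3 = 189128/3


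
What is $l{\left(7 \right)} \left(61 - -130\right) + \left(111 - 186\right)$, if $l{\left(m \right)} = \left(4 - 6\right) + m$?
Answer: $880$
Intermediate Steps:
$l{\left(m \right)} = -2 + m$
$l{\left(7 \right)} \left(61 - -130\right) + \left(111 - 186\right) = \left(-2 + 7\right) \left(61 - -130\right) + \left(111 - 186\right) = 5 \left(61 + 130\right) + \left(111 - 186\right) = 5 \cdot 191 - 75 = 955 - 75 = 880$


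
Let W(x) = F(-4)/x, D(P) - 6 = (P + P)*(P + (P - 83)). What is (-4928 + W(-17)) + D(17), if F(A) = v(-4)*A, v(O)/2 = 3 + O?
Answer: -112004/17 ≈ -6588.5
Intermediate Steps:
v(O) = 6 + 2*O (v(O) = 2*(3 + O) = 6 + 2*O)
F(A) = -2*A (F(A) = (6 + 2*(-4))*A = (6 - 8)*A = -2*A)
D(P) = 6 + 2*P*(-83 + 2*P) (D(P) = 6 + (P + P)*(P + (P - 83)) = 6 + (2*P)*(P + (-83 + P)) = 6 + (2*P)*(-83 + 2*P) = 6 + 2*P*(-83 + 2*P))
W(x) = 8/x (W(x) = (-2*(-4))/x = 8/x)
(-4928 + W(-17)) + D(17) = (-4928 + 8/(-17)) + (6 - 166*17 + 4*17**2) = (-4928 + 8*(-1/17)) + (6 - 2822 + 4*289) = (-4928 - 8/17) + (6 - 2822 + 1156) = -83784/17 - 1660 = -112004/17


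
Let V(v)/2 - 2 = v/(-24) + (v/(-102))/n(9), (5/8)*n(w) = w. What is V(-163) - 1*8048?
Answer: -29486875/3672 ≈ -8030.2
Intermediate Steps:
n(w) = 8*w/5
V(v) = 4 - 311*v/3672 (V(v) = 4 + 2*(v/(-24) + (v/(-102))/(((8/5)*9))) = 4 + 2*(v*(-1/24) + (v*(-1/102))/(72/5)) = 4 + 2*(-v/24 - v/102*(5/72)) = 4 + 2*(-v/24 - 5*v/7344) = 4 + 2*(-311*v/7344) = 4 - 311*v/3672)
V(-163) - 1*8048 = (4 - 311/3672*(-163)) - 1*8048 = (4 + 50693/3672) - 8048 = 65381/3672 - 8048 = -29486875/3672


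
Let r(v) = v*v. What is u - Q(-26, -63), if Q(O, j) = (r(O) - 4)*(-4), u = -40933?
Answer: -38245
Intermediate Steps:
r(v) = v**2
Q(O, j) = 16 - 4*O**2 (Q(O, j) = (O**2 - 4)*(-4) = (-4 + O**2)*(-4) = 16 - 4*O**2)
u - Q(-26, -63) = -40933 - (16 - 4*(-26)**2) = -40933 - (16 - 4*676) = -40933 - (16 - 2704) = -40933 - 1*(-2688) = -40933 + 2688 = -38245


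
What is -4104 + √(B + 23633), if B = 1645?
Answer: -4104 + √25278 ≈ -3945.0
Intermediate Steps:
-4104 + √(B + 23633) = -4104 + √(1645 + 23633) = -4104 + √25278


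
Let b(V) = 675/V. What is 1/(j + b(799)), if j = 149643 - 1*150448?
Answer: -799/642520 ≈ -0.0012435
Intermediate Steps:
j = -805 (j = 149643 - 150448 = -805)
1/(j + b(799)) = 1/(-805 + 675/799) = 1/(-642520/799) = -799/642520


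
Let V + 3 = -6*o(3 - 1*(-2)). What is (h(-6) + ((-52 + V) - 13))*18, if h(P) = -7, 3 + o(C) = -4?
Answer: -594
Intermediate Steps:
o(C) = -7 (o(C) = -3 - 4 = -7)
V = 39 (V = -3 - 6*(-7) = -3 + 42 = 39)
(h(-6) + ((-52 + V) - 13))*18 = (-7 + ((-52 + 39) - 13))*18 = (-7 + (-13 - 13))*18 = (-7 - 26)*18 = -33*18 = -594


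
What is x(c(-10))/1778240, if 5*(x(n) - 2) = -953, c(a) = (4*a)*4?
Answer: -943/8891200 ≈ -0.00010606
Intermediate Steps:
c(a) = 16*a
x(n) = -943/5 (x(n) = 2 + (⅕)*(-953) = 2 - 953/5 = -943/5)
x(c(-10))/1778240 = -943/5/1778240 = -943/5*1/1778240 = -943/8891200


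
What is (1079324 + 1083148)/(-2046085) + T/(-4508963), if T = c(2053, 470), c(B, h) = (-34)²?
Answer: -9752871510796/9225721559855 ≈ -1.0571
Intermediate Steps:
c(B, h) = 1156
T = 1156
(1079324 + 1083148)/(-2046085) + T/(-4508963) = (1079324 + 1083148)/(-2046085) + 1156/(-4508963) = 2162472*(-1/2046085) + 1156*(-1/4508963) = -2162472/2046085 - 1156/4508963 = -9752871510796/9225721559855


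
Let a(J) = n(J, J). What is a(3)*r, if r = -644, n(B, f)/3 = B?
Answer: -5796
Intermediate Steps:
n(B, f) = 3*B
a(J) = 3*J
a(3)*r = (3*3)*(-644) = 9*(-644) = -5796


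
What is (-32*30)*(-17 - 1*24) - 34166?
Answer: 5194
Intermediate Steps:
(-32*30)*(-17 - 1*24) - 34166 = -960*(-17 - 24) - 34166 = -960*(-41) - 34166 = 39360 - 34166 = 5194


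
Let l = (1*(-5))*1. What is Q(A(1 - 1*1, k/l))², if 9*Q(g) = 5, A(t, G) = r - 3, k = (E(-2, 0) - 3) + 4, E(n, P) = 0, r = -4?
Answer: 25/81 ≈ 0.30864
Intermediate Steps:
l = -5 (l = -5*1 = -5)
k = 1 (k = (0 - 3) + 4 = -3 + 4 = 1)
A(t, G) = -7 (A(t, G) = -4 - 3 = -7)
Q(g) = 5/9 (Q(g) = (⅑)*5 = 5/9)
Q(A(1 - 1*1, k/l))² = (5/9)² = 25/81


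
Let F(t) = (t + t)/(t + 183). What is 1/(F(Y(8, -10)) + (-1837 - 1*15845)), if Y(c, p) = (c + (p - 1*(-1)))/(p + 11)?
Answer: -91/1609063 ≈ -5.6555e-5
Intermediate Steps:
Y(c, p) = (1 + c + p)/(11 + p) (Y(c, p) = (c + (p + 1))/(11 + p) = (c + (1 + p))/(11 + p) = (1 + c + p)/(11 + p))
F(t) = 2*t/(183 + t) (F(t) = (2*t)/(183 + t) = 2*t/(183 + t))
1/(F(Y(8, -10)) + (-1837 - 1*15845)) = 1/(2*((1 + 8 - 10)/(11 - 10))/(183 + (1 + 8 - 10)/(11 - 10)) + (-1837 - 1*15845)) = 1/(2*(-1/1)/(183 - 1/1) + (-1837 - 15845)) = 1/(2*(1*(-1))/(183 + 1*(-1)) - 17682) = 1/(2*(-1)/(183 - 1) - 17682) = 1/(2*(-1)/182 - 17682) = 1/(2*(-1)*(1/182) - 17682) = 1/(-1/91 - 17682) = 1/(-1609063/91) = -91/1609063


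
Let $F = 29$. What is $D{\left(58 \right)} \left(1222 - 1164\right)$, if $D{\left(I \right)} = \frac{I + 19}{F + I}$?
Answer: $\frac{154}{3} \approx 51.333$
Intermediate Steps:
$D{\left(I \right)} = \frac{19 + I}{29 + I}$ ($D{\left(I \right)} = \frac{I + 19}{29 + I} = \frac{19 + I}{29 + I}$)
$D{\left(58 \right)} \left(1222 - 1164\right) = \frac{19 + 58}{29 + 58} \left(1222 - 1164\right) = \frac{1}{87} \cdot 77 \cdot 58 = \frac{77}{87} \cdot 58 = \frac{154}{3}$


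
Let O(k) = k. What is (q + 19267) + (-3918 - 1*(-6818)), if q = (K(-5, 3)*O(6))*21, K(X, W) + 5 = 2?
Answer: 21789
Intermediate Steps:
K(X, W) = -3 (K(X, W) = -5 + 2 = -3)
q = -378 (q = -3*6*21 = -18*21 = -378)
(q + 19267) + (-3918 - 1*(-6818)) = (-378 + 19267) + (-3918 - 1*(-6818)) = 18889 + (-3918 + 6818) = 18889 + 2900 = 21789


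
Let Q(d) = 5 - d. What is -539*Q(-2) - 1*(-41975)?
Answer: 38202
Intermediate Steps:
-539*Q(-2) - 1*(-41975) = -539*(5 - 1*(-2)) - 1*(-41975) = -539*(5 + 2) + 41975 = -539*7 + 41975 = -3773 + 41975 = 38202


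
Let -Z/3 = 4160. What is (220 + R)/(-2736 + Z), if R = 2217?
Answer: -2437/15216 ≈ -0.16016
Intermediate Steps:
Z = -12480 (Z = -3*4160 = -12480)
(220 + R)/(-2736 + Z) = (220 + 2217)/(-2736 - 12480) = 2437/(-15216) = 2437*(-1/15216) = -2437/15216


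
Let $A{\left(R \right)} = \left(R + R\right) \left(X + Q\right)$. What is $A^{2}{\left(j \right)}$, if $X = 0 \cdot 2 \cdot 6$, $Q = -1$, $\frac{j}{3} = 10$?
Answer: $3600$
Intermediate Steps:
$j = 30$ ($j = 3 \cdot 10 = 30$)
$X = 0$ ($X = 0 \cdot 6 = 0$)
$A{\left(R \right)} = - 2 R$ ($A{\left(R \right)} = \left(R + R\right) \left(0 - 1\right) = 2 R \left(-1\right) = - 2 R$)
$A^{2}{\left(j \right)} = \left(\left(-2\right) 30\right)^{2} = \left(-60\right)^{2} = 3600$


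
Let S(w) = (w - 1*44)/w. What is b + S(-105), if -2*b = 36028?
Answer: -1891321/105 ≈ -18013.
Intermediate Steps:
b = -18014 (b = -1/2*36028 = -18014)
S(w) = (-44 + w)/w (S(w) = (w - 44)/w = (-44 + w)/w)
b + S(-105) = -18014 + (-44 - 105)/(-105) = -18014 - 1/105*(-149) = -18014 + 149/105 = -1891321/105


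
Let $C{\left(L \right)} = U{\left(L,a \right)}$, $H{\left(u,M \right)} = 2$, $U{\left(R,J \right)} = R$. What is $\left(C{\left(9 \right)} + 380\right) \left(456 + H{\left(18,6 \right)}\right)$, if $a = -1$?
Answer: $178162$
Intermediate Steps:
$C{\left(L \right)} = L$
$\left(C{\left(9 \right)} + 380\right) \left(456 + H{\left(18,6 \right)}\right) = \left(9 + 380\right) \left(456 + 2\right) = 389 \cdot 458 = 178162$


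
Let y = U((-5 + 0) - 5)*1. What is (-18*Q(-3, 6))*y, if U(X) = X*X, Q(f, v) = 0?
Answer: 0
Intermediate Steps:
U(X) = X²
y = 100 (y = ((-5 + 0) - 5)²*1 = (-5 - 5)²*1 = (-10)²*1 = 100*1 = 100)
(-18*Q(-3, 6))*y = -18*0*100 = 0*100 = 0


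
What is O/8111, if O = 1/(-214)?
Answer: -1/1735754 ≈ -5.7612e-7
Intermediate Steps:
O = -1/214 ≈ -0.0046729
O/8111 = -1/214/8111 = -1/214*1/8111 = -1/1735754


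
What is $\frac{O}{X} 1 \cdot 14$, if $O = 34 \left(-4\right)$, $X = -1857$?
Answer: $\frac{1904}{1857} \approx 1.0253$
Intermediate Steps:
$O = -136$
$\frac{O}{X} 1 \cdot 14 = - \frac{136}{-1857} \cdot 1 \cdot 14 = \left(-136\right) \left(- \frac{1}{1857}\right) 14 = \frac{136}{1857} \cdot 14 = \frac{1904}{1857}$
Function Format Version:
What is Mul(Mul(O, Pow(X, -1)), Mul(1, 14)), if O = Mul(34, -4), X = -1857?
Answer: Rational(1904, 1857) ≈ 1.0253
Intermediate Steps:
O = -136
Mul(Mul(O, Pow(X, -1)), Mul(1, 14)) = Mul(Mul(-136, Pow(-1857, -1)), Mul(1, 14)) = Mul(Mul(-136, Rational(-1, 1857)), 14) = Mul(Rational(136, 1857), 14) = Rational(1904, 1857)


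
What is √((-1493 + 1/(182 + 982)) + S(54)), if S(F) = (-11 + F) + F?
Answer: I*√472858413/582 ≈ 37.363*I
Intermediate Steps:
S(F) = -11 + 2*F
√((-1493 + 1/(182 + 982)) + S(54)) = √((-1493 + 1/(182 + 982)) + (-11 + 2*54)) = √((-1493 + 1/1164) + (-11 + 108)) = √((-1493 + 1/1164) + 97) = √(-1737851/1164 + 97) = √(-1624943/1164) = I*√472858413/582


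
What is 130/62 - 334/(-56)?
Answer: 6997/868 ≈ 8.0611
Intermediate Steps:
130/62 - 334/(-56) = 130*(1/62) - 334*(-1/56) = 65/31 + 167/28 = 6997/868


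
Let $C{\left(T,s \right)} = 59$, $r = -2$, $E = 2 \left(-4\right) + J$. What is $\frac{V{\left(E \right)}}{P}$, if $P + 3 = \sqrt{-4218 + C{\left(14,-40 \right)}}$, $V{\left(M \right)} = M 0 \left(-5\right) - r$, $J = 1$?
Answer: $- \frac{3}{2084} - \frac{i \sqrt{4159}}{2084} \approx -0.0014395 - 0.030945 i$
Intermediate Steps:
$E = -7$ ($E = 2 \left(-4\right) + 1 = -8 + 1 = -7$)
$V{\left(M \right)} = 2$ ($V{\left(M \right)} = M 0 \left(-5\right) - -2 = 0 \left(-5\right) + 2 = 0 + 2 = 2$)
$P = -3 + i \sqrt{4159}$ ($P = -3 + \sqrt{-4218 + 59} = -3 + \sqrt{-4159} = -3 + i \sqrt{4159} \approx -3.0 + 64.49 i$)
$\frac{V{\left(E \right)}}{P} = \frac{2}{-3 + i \sqrt{4159}}$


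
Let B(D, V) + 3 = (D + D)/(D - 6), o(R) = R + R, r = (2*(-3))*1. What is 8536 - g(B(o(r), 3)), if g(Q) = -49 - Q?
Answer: 25750/3 ≈ 8583.3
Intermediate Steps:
r = -6 (r = -6*1 = -6)
o(R) = 2*R
B(D, V) = -3 + 2*D/(-6 + D) (B(D, V) = -3 + (D + D)/(D - 6) = -3 + (2*D)/(-6 + D) = -3 + 2*D/(-6 + D))
8536 - g(B(o(r), 3)) = 8536 - (-49 - (18 - 2*(-6))/(-6 + 2*(-6))) = 8536 - (-49 - (18 - 1*(-12))/(-6 - 12)) = 8536 - (-49 - (18 + 12)/(-18)) = 8536 - (-49 - (-1)*30/18) = 8536 - (-49 - 1*(-5/3)) = 8536 - (-49 + 5/3) = 8536 - 1*(-142/3) = 8536 + 142/3 = 25750/3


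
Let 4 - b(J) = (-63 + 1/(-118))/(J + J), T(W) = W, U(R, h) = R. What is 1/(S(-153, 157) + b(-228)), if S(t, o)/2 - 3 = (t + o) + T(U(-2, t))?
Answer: 53808/745877 ≈ 0.072141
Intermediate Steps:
S(t, o) = 2 + 2*o + 2*t (S(t, o) = 6 + 2*((t + o) - 2) = 6 + 2*((o + t) - 2) = 6 + 2*(-2 + o + t) = 6 + (-4 + 2*o + 2*t) = 2 + 2*o + 2*t)
b(J) = 4 + 7435/(236*J) (b(J) = 4 - (-63 + 1/(-118))/(J + J) = 4 - (-63 - 1/118)/(2*J) = 4 - (-7435)*1/(2*J)/118 = 4 - (-7435)/(236*J) = 4 + 7435/(236*J))
1/(S(-153, 157) + b(-228)) = 1/((2 + 2*157 + 2*(-153)) + (4 + (7435/236)/(-228))) = 1/((2 + 314 - 306) + (4 + (7435/236)*(-1/228))) = 1/(10 + (4 - 7435/53808)) = 1/(10 + 207797/53808) = 1/(745877/53808) = 53808/745877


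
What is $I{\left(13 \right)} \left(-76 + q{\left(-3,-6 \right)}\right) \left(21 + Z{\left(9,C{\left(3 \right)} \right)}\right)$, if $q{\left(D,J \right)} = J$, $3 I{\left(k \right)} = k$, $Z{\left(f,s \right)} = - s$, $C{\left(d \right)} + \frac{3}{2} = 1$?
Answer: $- \frac{22919}{3} \approx -7639.7$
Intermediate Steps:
$C{\left(d \right)} = - \frac{1}{2}$ ($C{\left(d \right)} = - \frac{3}{2} + 1 = - \frac{1}{2}$)
$I{\left(k \right)} = \frac{k}{3}$
$I{\left(13 \right)} \left(-76 + q{\left(-3,-6 \right)}\right) \left(21 + Z{\left(9,C{\left(3 \right)} \right)}\right) = \frac{1}{3} \cdot 13 \left(-76 - 6\right) \left(21 - - \frac{1}{2}\right) = \frac{13 \left(- 82 \left(21 + \frac{1}{2}\right)\right)}{3} = \frac{13 \left(\left(-82\right) \frac{43}{2}\right)}{3} = \frac{13}{3} \left(-1763\right) = - \frac{22919}{3}$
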